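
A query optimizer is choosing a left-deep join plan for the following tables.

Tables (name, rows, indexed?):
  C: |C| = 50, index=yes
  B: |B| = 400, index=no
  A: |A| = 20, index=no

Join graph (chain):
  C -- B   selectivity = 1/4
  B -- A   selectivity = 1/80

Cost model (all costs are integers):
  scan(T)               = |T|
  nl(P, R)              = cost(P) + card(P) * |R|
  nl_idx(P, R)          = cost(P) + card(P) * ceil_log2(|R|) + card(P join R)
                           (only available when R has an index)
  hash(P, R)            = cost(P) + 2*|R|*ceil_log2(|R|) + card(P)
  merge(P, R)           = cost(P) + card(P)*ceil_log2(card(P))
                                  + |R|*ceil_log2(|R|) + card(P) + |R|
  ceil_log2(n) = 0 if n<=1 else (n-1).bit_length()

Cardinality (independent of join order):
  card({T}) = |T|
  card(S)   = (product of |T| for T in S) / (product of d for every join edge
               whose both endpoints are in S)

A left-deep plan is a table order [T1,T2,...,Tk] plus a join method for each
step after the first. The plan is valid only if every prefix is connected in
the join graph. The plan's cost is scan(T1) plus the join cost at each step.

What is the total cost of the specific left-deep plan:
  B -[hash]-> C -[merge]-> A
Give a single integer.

71520

step 1: scan B: cost=400, card=400
step 2: join C via hash
    card(P join C) = 400*50/(4) = 5000
    cost = 400 + 2*50*6 + 400 = 1400
step 3: join A via merge
    card(P join A) = 5000*20/(80) = 1250
    cost = 1400 + 5000*13 + 20*5 + 5000 + 20 = 71520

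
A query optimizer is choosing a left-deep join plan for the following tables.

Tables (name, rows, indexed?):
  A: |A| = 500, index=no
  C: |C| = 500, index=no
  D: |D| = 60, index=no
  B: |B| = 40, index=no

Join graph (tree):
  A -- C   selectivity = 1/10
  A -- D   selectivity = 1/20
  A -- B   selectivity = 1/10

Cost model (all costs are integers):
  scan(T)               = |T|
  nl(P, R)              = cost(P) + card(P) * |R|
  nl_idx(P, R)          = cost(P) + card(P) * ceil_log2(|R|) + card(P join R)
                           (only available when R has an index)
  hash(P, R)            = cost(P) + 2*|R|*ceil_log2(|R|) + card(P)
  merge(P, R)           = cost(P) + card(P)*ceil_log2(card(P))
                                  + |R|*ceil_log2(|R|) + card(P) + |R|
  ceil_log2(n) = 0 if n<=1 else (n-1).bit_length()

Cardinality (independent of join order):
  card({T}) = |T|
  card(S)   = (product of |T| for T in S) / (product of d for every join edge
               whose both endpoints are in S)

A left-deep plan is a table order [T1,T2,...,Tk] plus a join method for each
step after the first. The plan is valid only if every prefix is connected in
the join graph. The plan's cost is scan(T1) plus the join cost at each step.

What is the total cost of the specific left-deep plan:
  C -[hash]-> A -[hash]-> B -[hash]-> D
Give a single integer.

136200

step 1: scan C: cost=500, card=500
step 2: join A via hash
    card(P join A) = 500*500/(10) = 25000
    cost = 500 + 2*500*9 + 500 = 10000
step 3: join B via hash
    card(P join B) = 25000*40/(10) = 100000
    cost = 10000 + 2*40*6 + 25000 = 35480
step 4: join D via hash
    card(P join D) = 100000*60/(20) = 300000
    cost = 35480 + 2*60*6 + 100000 = 136200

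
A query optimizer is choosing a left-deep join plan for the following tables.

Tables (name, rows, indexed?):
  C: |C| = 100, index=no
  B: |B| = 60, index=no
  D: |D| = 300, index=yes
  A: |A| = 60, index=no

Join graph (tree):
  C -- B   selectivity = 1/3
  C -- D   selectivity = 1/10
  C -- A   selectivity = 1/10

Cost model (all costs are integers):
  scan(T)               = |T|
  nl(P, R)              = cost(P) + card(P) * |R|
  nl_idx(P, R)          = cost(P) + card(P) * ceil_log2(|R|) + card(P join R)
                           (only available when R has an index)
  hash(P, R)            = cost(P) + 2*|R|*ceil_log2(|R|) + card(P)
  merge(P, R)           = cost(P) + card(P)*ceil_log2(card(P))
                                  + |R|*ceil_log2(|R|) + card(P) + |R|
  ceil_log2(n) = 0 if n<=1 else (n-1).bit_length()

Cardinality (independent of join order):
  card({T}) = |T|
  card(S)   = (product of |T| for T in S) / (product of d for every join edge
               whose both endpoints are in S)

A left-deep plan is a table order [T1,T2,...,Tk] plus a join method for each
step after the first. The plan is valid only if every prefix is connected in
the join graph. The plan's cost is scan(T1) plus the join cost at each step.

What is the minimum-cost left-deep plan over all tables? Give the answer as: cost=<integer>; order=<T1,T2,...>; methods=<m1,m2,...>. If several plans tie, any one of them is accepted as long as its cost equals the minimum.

Selinger DP (subsets sized 1..n):
  {C}: scan cost=100, card=100
  {B}: scan cost=60, card=60
  {D}: scan cost=300, card=300
  {A}: scan cost=60, card=60
  {BC}: card=2000; try (B,hash)→920, (C,merge)→1280, (B,merge)→1320, (C,hash)→1520, (C,nl)→6060, (B,nl)→6100; best=920 via (B,hash)
  {CD}: card=3000; try (C,hash)→2000, (D,merge)→3900, (D,nl_idx)→4000, (C,merge)→4100, (D,hash)→5600, (D,nl)→30100 …(+1); best=2000 via (C,hash)
  {AC}: card=600; try (A,hash)→920, (C,merge)→1280, (A,merge)→1320, (C,hash)→1520, (C,nl)→6060, (A,nl)→6100; best=920 via (A,hash)
  {BCD}: card=60000; try (B,hash)→5720, (D,hash)→8320, (D,merge)→27920, (B,merge)→41420, (D,nl_idx)→78920, (B,nl)→182000 …(+1); best=5720 via (B,hash)
  {ABC}: card=12000; try (B,hash)→2240, (A,hash)→3640, (B,merge)→7940, (A,merge)→25340, (B,nl)→36920, (A,nl)→120920; best=2240 via (B,hash)
  {ACD}: card=18000; try (A,hash)→5720, (D,hash)→6920, (D,merge)→10520, (D,nl_idx)→24320, (A,merge)→41420, (D,nl)→180920 …(+1); best=5720 via (A,hash)
  {ABCD}: card=360000; try (D,hash)→19640, (B,hash)→24440, (A,hash)→66440, (D,merge)→185240, (B,merge)→294140, (D,nl_idx)→470240 …(+4); best=19640 via (D,hash)

cost=19640; order=C,A,B,D; methods=hash,hash,hash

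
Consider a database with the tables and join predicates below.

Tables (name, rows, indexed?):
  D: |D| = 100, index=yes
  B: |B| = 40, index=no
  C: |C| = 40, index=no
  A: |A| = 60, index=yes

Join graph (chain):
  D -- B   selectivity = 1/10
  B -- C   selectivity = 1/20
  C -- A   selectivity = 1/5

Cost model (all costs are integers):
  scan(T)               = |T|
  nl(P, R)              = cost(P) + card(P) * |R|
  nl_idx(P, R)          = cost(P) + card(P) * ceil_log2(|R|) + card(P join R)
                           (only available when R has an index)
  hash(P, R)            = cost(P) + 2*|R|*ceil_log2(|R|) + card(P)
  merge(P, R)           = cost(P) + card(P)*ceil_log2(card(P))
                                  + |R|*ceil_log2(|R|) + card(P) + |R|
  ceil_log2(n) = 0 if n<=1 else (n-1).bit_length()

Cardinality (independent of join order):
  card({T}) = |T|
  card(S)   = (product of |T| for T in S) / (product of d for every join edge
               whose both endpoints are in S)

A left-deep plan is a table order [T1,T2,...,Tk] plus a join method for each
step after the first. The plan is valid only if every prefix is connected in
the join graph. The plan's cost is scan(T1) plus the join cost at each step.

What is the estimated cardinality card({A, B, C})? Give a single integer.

Tables in S: A(60), B(40), C(40)
Edges inside S: B-C(d=20), C-A(d=5)
numerator = 60 * 40 * 40 = 96000
denominator = 20 * 5 = 100
card(S) = 96000 / 100 = 960

960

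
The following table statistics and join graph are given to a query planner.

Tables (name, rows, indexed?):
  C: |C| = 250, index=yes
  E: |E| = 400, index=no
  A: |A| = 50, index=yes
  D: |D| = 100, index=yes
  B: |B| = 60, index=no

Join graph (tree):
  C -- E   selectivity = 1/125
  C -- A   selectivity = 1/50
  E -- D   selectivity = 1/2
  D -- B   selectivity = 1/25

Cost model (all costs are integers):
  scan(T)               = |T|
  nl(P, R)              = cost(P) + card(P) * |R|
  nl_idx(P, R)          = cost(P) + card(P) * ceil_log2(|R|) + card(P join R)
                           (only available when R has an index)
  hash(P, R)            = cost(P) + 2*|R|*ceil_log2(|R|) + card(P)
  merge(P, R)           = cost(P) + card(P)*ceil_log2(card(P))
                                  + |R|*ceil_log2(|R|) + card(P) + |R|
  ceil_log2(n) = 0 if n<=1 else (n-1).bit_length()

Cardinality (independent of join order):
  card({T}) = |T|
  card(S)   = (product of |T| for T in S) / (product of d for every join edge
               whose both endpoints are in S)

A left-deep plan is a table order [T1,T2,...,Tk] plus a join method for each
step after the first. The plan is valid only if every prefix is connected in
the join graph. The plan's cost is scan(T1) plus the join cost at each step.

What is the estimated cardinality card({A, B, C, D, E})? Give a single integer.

96000

Tables in S: A(50), B(60), C(250), D(100), E(400)
Edges inside S: C-E(d=125), C-A(d=50), E-D(d=2), D-B(d=25)
numerator = 50 * 60 * 250 * 100 * 400 = 30000000000
denominator = 125 * 50 * 2 * 25 = 312500
card(S) = 30000000000 / 312500 = 96000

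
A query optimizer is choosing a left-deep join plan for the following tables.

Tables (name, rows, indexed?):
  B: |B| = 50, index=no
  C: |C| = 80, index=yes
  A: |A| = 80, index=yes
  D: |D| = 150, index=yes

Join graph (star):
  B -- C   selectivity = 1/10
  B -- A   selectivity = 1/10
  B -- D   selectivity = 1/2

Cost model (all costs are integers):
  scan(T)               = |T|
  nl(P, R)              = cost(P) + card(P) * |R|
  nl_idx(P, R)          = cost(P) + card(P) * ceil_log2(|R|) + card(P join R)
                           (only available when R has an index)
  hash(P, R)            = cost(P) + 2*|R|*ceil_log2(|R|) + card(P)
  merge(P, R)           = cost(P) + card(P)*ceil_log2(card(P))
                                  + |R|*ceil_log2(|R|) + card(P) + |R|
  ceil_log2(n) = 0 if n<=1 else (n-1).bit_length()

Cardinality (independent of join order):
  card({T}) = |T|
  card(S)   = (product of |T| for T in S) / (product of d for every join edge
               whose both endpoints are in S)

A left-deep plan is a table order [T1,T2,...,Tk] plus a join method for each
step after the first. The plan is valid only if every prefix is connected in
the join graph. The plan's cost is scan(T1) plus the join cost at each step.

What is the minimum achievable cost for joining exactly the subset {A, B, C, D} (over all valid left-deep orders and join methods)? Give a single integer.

Selinger DP over subsets of {A,B,C,D}:
  {B}: scan cost=50, card=50
  {C}: scan cost=80, card=80
  {A}: scan cost=80, card=80
  {D}: scan cost=150, card=150
  {BC}: card=400; try (B,hash)→760, (C,nl_idx)→800, (C,merge)→1040, (B,merge)→1070, (C,hash)→1220, (C,nl)→4050 …(+1); best=760 via (B,hash)
  {AB}: card=400; try (B,hash)→760, (A,nl_idx)→800, (A,merge)→1040, (B,merge)→1070, (A,hash)→1220, (A,nl)→4050 …(+1); best=760 via (B,hash)
  {BD}: card=3750; try (B,hash)→900, (D,merge)→1750, (B,merge)→1850, (D,hash)→2500, (D,nl_idx)→4200, (D,nl)→7550 …(+1); best=900 via (B,hash)
  {ABC}: card=3200; try (C,hash)→2280, (A,hash)→2280, (C,merge)→5400, (A,merge)→5400, (C,nl_idx)→6760, (A,nl_idx)→6760 …(+2); best=2280 via (C,hash)
  {BCD}: card=30000; try (D,hash)→3560, (C,hash)→5770, (D,merge)→6110, (D,nl_idx)→33960, (C,merge)→50290, (C,nl_idx)→57150 …(+2); best=3560 via (D,hash)
  {ABD}: card=30000; try (D,hash)→3560, (A,hash)→5770, (D,merge)→6110, (D,nl_idx)→33960, (A,merge)→50290, (A,nl_idx)→57150 …(+2); best=3560 via (D,hash)
  {ABCD}: card=240000; try (D,hash)→7880, (C,hash)→34680, (A,hash)→34680, (D,merge)→45230, (D,nl_idx)→267880, (C,nl_idx)→453560 …(+6); best=7880 via (D,hash)

7880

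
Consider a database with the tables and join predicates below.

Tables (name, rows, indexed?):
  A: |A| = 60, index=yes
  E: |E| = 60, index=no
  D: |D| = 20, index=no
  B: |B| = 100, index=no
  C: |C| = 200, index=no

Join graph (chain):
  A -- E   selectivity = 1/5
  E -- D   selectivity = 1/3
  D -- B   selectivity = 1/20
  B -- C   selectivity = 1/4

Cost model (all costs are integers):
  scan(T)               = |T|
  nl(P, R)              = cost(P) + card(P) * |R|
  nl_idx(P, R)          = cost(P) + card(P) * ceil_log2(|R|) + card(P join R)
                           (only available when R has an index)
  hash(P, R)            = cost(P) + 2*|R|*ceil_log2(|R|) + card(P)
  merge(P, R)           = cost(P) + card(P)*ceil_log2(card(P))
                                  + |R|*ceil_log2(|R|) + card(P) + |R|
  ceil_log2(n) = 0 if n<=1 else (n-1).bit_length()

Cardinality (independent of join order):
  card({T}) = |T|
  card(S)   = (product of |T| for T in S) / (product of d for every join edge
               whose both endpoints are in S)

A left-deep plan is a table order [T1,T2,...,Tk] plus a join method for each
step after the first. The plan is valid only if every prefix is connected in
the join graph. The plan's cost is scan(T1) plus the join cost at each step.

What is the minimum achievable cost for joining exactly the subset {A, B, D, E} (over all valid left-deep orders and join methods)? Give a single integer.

Selinger DP over subsets of {A,B,D,E}:
  {A}: scan cost=60, card=60
  {E}: scan cost=60, card=60
  {D}: scan cost=20, card=20
  {B}: scan cost=100, card=100
  {AE}: card=720; try (E,hash)→840, (A,hash)→840, (E,merge)→900, (A,merge)→900, (A,nl_idx)→1140, (E,nl)→3660 …(+1); best=840 via (E,hash)
  {DE}: card=400; try (D,hash)→320, (E,merge)→560, (D,merge)→600, (E,hash)→760, (E,nl)→1220, (D,nl)→1260; best=320 via (D,hash)
  {BD}: card=100; try (D,hash)→400, (B,merge)→940, (D,merge)→1020, (B,hash)→1440, (B,nl)→2020, (D,nl)→2100; best=400 via (D,hash)
  {ADE}: card=4800; try (A,hash)→1440, (D,hash)→1760, (A,merge)→4740, (A,nl_idx)→7520, (D,merge)→8880, (D,nl)→15240 …(+1); best=1440 via (A,hash)
  {BDE}: card=2000; try (E,hash)→1220, (E,merge)→1620, (B,hash)→2120, (B,merge)→5120, (E,nl)→6400, (B,nl)→40320; best=1220 via (E,hash)
  {ABDE}: card=24000; try (A,hash)→3940, (B,hash)→7640, (A,merge)→25640, (A,nl_idx)→37220, (B,merge)→69440, (A,nl)→121220 …(+1); best=3940 via (A,hash)

3940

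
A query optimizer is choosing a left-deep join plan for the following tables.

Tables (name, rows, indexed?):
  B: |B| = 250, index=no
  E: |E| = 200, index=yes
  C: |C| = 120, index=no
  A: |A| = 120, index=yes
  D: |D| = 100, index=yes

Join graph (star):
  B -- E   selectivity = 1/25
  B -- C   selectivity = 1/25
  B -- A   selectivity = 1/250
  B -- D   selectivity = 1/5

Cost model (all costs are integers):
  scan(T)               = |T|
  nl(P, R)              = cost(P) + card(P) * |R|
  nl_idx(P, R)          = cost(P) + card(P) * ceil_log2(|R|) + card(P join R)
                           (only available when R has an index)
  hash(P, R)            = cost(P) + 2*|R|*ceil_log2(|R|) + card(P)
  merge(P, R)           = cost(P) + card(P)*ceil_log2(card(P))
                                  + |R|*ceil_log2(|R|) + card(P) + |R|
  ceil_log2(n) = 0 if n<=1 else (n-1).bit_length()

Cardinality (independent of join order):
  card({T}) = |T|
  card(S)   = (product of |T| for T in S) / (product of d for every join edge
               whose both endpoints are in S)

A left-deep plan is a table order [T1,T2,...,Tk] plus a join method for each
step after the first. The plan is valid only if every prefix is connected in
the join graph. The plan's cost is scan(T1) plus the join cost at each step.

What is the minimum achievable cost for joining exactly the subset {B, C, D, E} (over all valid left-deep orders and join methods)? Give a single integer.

17580

Selinger DP over subsets of {B,C,D,E}:
  {B}: scan cost=250, card=250
  {E}: scan cost=200, card=200
  {C}: scan cost=120, card=120
  {D}: scan cost=100, card=100
  {BE}: card=2000; try (E,hash)→3700, (E,nl_idx)→4250, (B,merge)→4250, (E,merge)→4300, (B,hash)→4400, (B,nl)→50200 …(+1); best=3700 via (E,hash)
  {BC}: card=1200; try (C,hash)→2180, (B,merge)→3330, (C,merge)→3460, (B,hash)→4240, (B,nl)→30120, (C,nl)→30250; best=2180 via (C,hash)
  {BD}: card=5000; try (D,hash)→1900, (B,merge)→3150, (D,merge)→3300, (B,hash)→4200, (D,nl_idx)→7000, (B,nl)→25100 …(+1); best=1900 via (D,hash)
  {BCE}: card=9600; try (E,hash)→6580, (C,hash)→7380, (E,merge)→18380, (E,nl_idx)→21380, (C,merge)→28660, (E,nl)→242180 …(+1); best=6580 via (E,hash)
  {BDE}: card=40000; try (D,hash)→7100, (E,hash)→10100, (D,merge)→28500, (D,nl_idx)→57700, (E,merge)→73700, (E,nl_idx)→81900 …(+2); best=7100 via (D,hash)
  {BCD}: card=24000; try (D,hash)→4780, (C,hash)→8580, (D,merge)→17380, (D,nl_idx)→34580, (C,merge)→72860, (D,nl)→122180 …(+1); best=4780 via (D,hash)
  {BCDE}: card=192000; try (D,hash)→17580, (E,hash)→31980, (C,hash)→48780, (D,merge)→151380, (D,nl_idx)→265780, (E,nl_idx)→388780 …(+5); best=17580 via (D,hash)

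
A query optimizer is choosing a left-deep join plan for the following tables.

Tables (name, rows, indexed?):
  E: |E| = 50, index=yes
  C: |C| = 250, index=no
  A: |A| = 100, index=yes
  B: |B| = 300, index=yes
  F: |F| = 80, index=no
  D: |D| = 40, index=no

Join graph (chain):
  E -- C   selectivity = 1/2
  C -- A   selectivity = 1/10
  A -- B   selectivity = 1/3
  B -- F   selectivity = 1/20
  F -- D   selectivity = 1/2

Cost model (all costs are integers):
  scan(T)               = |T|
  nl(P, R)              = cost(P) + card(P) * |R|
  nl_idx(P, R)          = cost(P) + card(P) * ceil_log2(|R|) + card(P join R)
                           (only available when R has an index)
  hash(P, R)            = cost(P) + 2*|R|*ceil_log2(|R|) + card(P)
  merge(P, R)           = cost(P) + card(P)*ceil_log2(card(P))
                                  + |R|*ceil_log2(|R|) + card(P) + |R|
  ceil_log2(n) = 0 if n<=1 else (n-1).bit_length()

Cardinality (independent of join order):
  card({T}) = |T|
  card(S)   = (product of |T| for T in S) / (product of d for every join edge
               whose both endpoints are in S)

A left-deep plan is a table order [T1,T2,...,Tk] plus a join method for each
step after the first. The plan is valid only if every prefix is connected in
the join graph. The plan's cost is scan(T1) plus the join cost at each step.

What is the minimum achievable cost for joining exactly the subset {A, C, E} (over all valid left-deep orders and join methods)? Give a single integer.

Selinger DP over subsets of {A,C,E}:
  {E}: scan cost=50, card=50
  {C}: scan cost=250, card=250
  {A}: scan cost=100, card=100
  {CE}: card=6250; try (E,hash)→1100, (C,merge)→2650, (E,merge)→2850, (C,hash)→4100, (E,nl_idx)→8000, (C,nl)→12550 …(+1); best=1100 via (E,hash)
  {AC}: card=2500; try (A,hash)→1900, (C,merge)→3150, (A,merge)→3300, (C,hash)→4200, (A,nl_idx)→4500, (C,nl)→25100 …(+1); best=1900 via (A,hash)
  {ACE}: card=62500; try (E,hash)→5000, (A,hash)→8750, (E,merge)→34750, (E,nl_idx)→79400, (A,merge)→89400, (A,nl_idx)→107350 …(+2); best=5000 via (E,hash)

5000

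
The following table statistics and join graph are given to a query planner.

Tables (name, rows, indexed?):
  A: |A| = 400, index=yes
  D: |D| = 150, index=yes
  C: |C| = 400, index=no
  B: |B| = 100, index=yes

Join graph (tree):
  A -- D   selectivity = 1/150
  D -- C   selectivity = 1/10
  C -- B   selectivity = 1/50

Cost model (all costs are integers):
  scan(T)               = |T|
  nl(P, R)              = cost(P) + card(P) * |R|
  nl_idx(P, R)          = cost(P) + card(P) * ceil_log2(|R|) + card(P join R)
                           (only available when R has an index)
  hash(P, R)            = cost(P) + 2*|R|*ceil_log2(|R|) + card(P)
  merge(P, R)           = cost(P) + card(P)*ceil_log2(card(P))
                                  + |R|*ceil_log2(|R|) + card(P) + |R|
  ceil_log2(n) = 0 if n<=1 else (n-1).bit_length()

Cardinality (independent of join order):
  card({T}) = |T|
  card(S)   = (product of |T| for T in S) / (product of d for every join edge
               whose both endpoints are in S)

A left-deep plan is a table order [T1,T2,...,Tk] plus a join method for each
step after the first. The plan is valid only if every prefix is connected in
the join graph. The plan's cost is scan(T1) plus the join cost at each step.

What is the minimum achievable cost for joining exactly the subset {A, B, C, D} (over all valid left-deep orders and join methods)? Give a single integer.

24600

Selinger DP over subsets of {A,B,C,D}:
  {A}: scan cost=400, card=400
  {D}: scan cost=150, card=150
  {C}: scan cost=400, card=400
  {B}: scan cost=100, card=100
  {AD}: card=400; try (A,nl_idx)→1900, (D,hash)→3200, (D,nl_idx)→4000, (A,merge)→5500, (D,merge)→5750, (A,hash)→7500 …(+2); best=1900 via (A,nl_idx)
  {CD}: card=6000; try (D,hash)→3200, (C,merge)→5500, (D,merge)→5750, (C,hash)→7500, (D,nl_idx)→9600, (C,nl)→60150 …(+1); best=3200 via (D,hash)
  {BC}: card=800; try (B,hash)→2200, (B,nl_idx)→4000, (C,merge)→4900, (B,merge)→5200, (C,hash)→7400, (C,nl)→40100 …(+1); best=2200 via (B,hash)
  {ACD}: card=16000; try (C,hash)→9500, (C,merge)→9900, (A,hash)→16400, (A,nl_idx)→73200, (A,merge)→91200, (C,nl)→161900 …(+1); best=9500 via (C,hash)
  {BCD}: card=12000; try (D,hash)→5400, (B,hash)→10600, (D,merge)→12350, (D,nl_idx)→20600, (B,nl_idx)→57200, (B,merge)→88000 …(+2); best=5400 via (D,hash)
  {ABCD}: card=32000; try (A,hash)→24600, (B,hash)→26900, (A,nl_idx)→145400, (B,nl_idx)→153500, (A,merge)→189400, (B,merge)→250300 …(+2); best=24600 via (A,hash)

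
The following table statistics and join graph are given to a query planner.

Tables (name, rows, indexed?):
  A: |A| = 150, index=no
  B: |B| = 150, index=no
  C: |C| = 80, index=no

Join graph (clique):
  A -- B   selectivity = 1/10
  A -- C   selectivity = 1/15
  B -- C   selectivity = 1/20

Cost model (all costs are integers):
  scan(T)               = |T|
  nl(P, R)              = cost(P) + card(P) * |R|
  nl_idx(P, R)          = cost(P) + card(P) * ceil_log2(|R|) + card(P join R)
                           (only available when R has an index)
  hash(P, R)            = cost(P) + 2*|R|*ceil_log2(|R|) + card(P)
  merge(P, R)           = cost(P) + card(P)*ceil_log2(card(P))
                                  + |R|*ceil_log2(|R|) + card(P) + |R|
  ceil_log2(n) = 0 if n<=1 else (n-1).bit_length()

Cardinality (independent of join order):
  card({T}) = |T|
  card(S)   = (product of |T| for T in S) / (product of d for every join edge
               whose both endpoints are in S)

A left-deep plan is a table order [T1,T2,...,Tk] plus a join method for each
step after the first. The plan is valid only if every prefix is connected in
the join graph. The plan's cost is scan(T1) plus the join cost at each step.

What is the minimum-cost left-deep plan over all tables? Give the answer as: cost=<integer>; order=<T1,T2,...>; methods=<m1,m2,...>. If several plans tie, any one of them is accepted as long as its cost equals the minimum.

Selinger DP (subsets sized 1..n):
  {A}: scan cost=150, card=150
  {B}: scan cost=150, card=150
  {C}: scan cost=80, card=80
  {AB}: card=2250; try (B,hash)→2700, (A,hash)→2700, (B,merge)→2850, (A,merge)→2850, (B,nl)→22650, (A,nl)→22650; best=2700 via (B,hash)
  {AC}: card=800; try (C,hash)→1420, (A,merge)→2070, (C,merge)→2140, (A,hash)→2560, (A,nl)→12080, (C,nl)→12150; best=1420 via (C,hash)
  {BC}: card=600; try (C,hash)→1420, (B,merge)→2070, (C,merge)→2140, (B,hash)→2560, (B,nl)→12080, (C,nl)→12150; best=1420 via (C,hash)
  {ABC}: card=600; try (A,hash)→4420, (B,hash)→4620, (C,hash)→6070, (A,merge)→9370, (B,merge)→11570, (C,merge)→32590 …(+3); best=4420 via (A,hash)

cost=4420; order=B,C,A; methods=hash,hash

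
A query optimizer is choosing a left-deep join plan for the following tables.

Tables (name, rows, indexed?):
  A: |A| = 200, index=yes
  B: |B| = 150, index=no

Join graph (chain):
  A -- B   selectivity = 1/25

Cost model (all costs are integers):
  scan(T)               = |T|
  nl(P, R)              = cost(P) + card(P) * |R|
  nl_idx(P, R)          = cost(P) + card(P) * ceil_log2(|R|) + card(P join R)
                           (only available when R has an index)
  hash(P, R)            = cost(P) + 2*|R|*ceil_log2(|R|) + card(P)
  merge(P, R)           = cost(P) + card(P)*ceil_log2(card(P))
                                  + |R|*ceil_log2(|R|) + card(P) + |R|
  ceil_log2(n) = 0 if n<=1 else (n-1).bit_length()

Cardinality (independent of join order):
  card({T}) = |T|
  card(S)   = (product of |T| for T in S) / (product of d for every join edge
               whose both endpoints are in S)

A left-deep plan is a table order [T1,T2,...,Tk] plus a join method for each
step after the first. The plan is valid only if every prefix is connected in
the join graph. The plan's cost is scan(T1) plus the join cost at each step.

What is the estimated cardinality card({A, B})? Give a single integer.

1200

Tables in S: A(200), B(150)
Edges inside S: A-B(d=25)
numerator = 200 * 150 = 30000
denominator = 25 = 25
card(S) = 30000 / 25 = 1200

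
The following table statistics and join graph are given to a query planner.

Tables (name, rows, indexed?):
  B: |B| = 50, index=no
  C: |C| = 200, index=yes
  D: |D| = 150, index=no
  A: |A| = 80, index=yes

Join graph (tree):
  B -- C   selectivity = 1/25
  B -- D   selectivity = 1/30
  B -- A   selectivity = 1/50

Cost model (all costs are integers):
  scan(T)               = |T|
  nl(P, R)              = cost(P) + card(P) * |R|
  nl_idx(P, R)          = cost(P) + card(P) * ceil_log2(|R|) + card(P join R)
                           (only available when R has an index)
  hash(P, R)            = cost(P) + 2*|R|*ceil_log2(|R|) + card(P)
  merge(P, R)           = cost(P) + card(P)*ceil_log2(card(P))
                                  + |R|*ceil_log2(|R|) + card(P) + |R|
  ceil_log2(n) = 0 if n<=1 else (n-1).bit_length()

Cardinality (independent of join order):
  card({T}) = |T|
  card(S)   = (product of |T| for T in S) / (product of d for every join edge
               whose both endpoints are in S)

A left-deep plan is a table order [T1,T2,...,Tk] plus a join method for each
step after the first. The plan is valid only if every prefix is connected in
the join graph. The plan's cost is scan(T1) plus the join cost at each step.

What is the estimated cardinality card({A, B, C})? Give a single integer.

640

Tables in S: A(80), B(50), C(200)
Edges inside S: B-C(d=25), B-A(d=50)
numerator = 80 * 50 * 200 = 800000
denominator = 25 * 50 = 1250
card(S) = 800000 / 1250 = 640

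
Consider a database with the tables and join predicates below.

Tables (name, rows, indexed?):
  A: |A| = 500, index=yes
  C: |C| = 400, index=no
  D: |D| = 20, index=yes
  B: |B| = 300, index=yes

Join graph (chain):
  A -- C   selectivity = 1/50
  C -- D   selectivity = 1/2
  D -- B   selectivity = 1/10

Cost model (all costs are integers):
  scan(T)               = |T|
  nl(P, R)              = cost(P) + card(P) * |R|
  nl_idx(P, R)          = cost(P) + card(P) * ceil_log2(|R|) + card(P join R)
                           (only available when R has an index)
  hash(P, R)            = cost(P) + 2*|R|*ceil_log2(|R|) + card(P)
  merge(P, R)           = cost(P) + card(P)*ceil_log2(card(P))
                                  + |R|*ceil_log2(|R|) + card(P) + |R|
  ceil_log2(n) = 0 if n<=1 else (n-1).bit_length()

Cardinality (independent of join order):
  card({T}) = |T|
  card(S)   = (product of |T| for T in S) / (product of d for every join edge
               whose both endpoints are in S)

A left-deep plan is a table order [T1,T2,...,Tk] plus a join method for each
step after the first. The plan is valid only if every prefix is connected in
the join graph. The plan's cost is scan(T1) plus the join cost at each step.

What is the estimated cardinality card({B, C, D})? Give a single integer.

120000

Tables in S: B(300), C(400), D(20)
Edges inside S: C-D(d=2), D-B(d=10)
numerator = 300 * 400 * 20 = 2400000
denominator = 2 * 10 = 20
card(S) = 2400000 / 20 = 120000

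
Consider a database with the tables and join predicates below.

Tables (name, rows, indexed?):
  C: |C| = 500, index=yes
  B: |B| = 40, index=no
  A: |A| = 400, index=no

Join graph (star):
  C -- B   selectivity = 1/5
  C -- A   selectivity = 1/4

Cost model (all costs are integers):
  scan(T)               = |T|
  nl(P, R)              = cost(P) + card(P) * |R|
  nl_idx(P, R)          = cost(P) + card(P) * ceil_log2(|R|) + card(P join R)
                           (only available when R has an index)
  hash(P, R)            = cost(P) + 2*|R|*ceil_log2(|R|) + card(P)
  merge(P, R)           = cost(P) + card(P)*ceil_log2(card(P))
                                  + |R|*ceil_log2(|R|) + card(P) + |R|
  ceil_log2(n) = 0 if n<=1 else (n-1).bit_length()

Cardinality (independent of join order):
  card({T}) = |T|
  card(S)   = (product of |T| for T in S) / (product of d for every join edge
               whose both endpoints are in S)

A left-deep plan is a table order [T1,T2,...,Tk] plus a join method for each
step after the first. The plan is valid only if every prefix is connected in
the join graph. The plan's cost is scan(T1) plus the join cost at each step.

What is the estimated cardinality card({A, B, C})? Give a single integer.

400000

Tables in S: A(400), B(40), C(500)
Edges inside S: C-B(d=5), C-A(d=4)
numerator = 400 * 40 * 500 = 8000000
denominator = 5 * 4 = 20
card(S) = 8000000 / 20 = 400000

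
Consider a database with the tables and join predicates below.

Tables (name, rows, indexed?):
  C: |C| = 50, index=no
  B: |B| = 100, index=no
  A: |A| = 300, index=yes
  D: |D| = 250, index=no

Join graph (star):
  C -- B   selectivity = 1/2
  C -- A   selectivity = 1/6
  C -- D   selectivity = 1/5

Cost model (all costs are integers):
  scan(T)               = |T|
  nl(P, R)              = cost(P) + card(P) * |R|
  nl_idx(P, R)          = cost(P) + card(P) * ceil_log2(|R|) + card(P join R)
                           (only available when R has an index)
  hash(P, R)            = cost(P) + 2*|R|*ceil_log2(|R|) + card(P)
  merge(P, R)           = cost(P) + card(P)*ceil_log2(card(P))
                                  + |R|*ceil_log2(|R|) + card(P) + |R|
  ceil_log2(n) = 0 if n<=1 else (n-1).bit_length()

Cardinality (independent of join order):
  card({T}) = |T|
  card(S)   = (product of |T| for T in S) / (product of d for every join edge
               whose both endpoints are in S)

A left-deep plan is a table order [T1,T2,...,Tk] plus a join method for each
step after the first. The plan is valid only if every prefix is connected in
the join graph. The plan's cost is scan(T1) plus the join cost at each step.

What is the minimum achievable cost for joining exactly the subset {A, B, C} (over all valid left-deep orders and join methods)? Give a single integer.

Selinger DP over subsets of {A,B,C}:
  {C}: scan cost=50, card=50
  {B}: scan cost=100, card=100
  {A}: scan cost=300, card=300
  {BC}: card=2500; try (C,hash)→800, (B,merge)→1200, (C,merge)→1250, (B,hash)→1500, (B,nl)→5050, (C,nl)→5100; best=800 via (C,hash)
  {AC}: card=2500; try (C,hash)→1200, (A,nl_idx)→3000, (A,merge)→3400, (C,merge)→3650, (A,hash)→5500, (A,nl)→15050 …(+1); best=1200 via (C,hash)
  {ABC}: card=125000; try (B,hash)→5100, (A,hash)→8700, (B,merge)→34500, (A,merge)→36300, (A,nl_idx)→148300, (B,nl)→251200 …(+1); best=5100 via (B,hash)

5100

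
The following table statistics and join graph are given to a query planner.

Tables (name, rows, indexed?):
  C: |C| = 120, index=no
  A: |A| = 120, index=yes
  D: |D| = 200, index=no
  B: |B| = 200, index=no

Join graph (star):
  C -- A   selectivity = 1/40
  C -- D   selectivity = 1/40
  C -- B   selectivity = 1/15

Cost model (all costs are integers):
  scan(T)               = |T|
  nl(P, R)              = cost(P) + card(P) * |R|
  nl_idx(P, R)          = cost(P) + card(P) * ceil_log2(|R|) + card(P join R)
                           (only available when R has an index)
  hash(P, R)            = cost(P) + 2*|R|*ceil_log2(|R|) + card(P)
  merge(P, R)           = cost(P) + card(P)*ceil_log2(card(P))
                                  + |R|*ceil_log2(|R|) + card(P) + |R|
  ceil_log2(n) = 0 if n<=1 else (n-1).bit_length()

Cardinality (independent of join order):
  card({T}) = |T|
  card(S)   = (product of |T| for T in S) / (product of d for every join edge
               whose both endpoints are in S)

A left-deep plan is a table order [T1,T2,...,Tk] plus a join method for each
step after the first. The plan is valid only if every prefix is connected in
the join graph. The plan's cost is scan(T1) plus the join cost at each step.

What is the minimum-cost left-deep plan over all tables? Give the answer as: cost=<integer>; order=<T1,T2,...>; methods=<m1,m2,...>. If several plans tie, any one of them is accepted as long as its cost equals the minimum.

Selinger DP (subsets sized 1..n):
  {C}: scan cost=120, card=120
  {A}: scan cost=120, card=120
  {D}: scan cost=200, card=200
  {B}: scan cost=200, card=200
  {AC}: card=360; try (A,nl_idx)→1320, (C,hash)→1920, (A,hash)→1920, (C,merge)→2040, (A,merge)→2040, (C,nl)→14520 …(+1); best=1320 via (A,nl_idx)
  {CD}: card=600; try (C,hash)→2080, (D,merge)→2880, (C,merge)→2960, (D,hash)→3440, (D,nl)→24120, (C,nl)→24200; best=2080 via (C,hash)
  {BC}: card=1600; try (C,hash)→2080, (B,merge)→2880, (C,merge)→2960, (B,hash)→3440, (B,nl)→24120, (C,nl)→24200; best=2080 via (C,hash)
  {ACD}: card=1800; try (A,hash)→4360, (D,hash)→4880, (D,merge)→6720, (A,nl_idx)→8080, (A,merge)→9640, (D,nl)→73320 …(+1); best=4360 via (A,hash)
  {ABC}: card=4800; try (B,hash)→4880, (A,hash)→5360, (B,merge)→6720, (A,nl_idx)→18080, (A,merge)→22240, (B,nl)→73320 …(+1); best=4880 via (B,hash)
  {BCD}: card=8000; try (B,hash)→5880, (D,hash)→6880, (B,merge)→10480, (D,merge)→23080, (B,nl)→122080, (D,nl)→322080; best=5880 via (B,hash)
  {ABCD}: card=24000; try (B,hash)→9360, (D,hash)→12880, (A,hash)→15560, (B,merge)→27760, (D,merge)→73880, (A,nl_idx)→85880 …(+4); best=9360 via (B,hash)

cost=9360; order=D,C,A,B; methods=hash,hash,hash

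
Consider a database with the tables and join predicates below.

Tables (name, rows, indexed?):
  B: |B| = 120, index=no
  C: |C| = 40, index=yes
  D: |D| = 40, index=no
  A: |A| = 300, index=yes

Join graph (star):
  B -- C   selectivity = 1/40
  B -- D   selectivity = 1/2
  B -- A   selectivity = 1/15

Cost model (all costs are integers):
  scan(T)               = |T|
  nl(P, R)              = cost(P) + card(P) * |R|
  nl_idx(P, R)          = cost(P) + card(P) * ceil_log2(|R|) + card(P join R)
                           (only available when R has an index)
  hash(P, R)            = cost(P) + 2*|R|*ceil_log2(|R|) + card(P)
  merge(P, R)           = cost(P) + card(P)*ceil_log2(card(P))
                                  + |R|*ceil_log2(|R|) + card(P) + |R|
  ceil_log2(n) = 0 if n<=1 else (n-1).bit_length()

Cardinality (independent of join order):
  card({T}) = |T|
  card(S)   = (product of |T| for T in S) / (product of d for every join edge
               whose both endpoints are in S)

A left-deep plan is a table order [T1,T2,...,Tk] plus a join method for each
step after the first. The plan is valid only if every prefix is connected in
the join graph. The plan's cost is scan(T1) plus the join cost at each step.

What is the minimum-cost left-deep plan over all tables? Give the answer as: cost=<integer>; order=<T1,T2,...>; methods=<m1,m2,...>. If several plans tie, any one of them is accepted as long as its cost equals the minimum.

cost=7080; order=B,C,A,D; methods=hash,nl_idx,hash

Selinger DP (subsets sized 1..n):
  {B}: scan cost=120, card=120
  {C}: scan cost=40, card=40
  {D}: scan cost=40, card=40
  {A}: scan cost=300, card=300
  {BC}: card=120; try (C,hash)→720, (C,nl_idx)→960, (B,merge)→1280, (C,merge)→1360, (B,hash)→1760, (B,nl)→4840 …(+1); best=720 via (C,hash)
  {BD}: card=2400; try (D,hash)→720, (B,merge)→1280, (D,merge)→1360, (B,hash)→1760, (B,nl)→4840, (D,nl)→4920; best=720 via (D,hash)
  {AB}: card=2400; try (B,hash)→2280, (A,nl_idx)→3600, (A,merge)→4080, (B,merge)→4260, (A,hash)→5640, (A,nl)→36120 …(+1); best=2280 via (B,hash)
  {BCD}: card=2400; try (D,hash)→1320, (D,merge)→1960, (C,hash)→3600, (D,nl)→5520, (C,nl_idx)→17520, (C,merge)→32200 …(+1); best=1320 via (D,hash)
  {ABC}: card=2400; try (A,nl_idx)→4200, (A,merge)→4680, (C,hash)→5160, (A,hash)→6240, (C,nl_idx)→19080, (C,merge)→33760 …(+2); best=4200 via (A,nl_idx)
  {ABD}: card=48000; try (D,hash)→5160, (A,hash)→8520, (D,merge)→33760, (A,merge)→34920, (A,nl_idx)→70320, (D,nl)→98280 …(+1); best=5160 via (D,hash)
  {ABCD}: card=48000; try (D,hash)→7080, (A,hash)→9120, (A,merge)→35520, (D,merge)→35680, (C,hash)→53640, (A,nl_idx)→70920 …(+5); best=7080 via (D,hash)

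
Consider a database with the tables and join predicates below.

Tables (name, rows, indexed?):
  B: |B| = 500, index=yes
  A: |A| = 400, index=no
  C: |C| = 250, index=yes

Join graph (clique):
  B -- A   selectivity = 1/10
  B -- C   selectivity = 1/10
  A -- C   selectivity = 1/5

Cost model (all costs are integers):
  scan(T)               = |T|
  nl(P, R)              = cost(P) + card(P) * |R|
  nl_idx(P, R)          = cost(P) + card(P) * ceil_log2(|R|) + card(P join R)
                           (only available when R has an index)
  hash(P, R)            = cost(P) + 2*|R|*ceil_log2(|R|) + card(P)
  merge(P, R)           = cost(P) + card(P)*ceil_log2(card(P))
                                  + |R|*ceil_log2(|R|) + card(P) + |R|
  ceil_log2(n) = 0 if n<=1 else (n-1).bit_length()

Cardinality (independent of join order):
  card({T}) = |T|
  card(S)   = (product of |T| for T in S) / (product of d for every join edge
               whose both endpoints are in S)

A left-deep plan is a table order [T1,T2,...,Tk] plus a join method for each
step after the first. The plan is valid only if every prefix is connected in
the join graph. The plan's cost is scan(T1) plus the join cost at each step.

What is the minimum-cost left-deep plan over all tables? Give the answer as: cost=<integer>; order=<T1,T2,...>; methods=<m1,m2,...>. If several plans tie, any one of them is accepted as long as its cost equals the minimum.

cost=24700; order=B,C,A; methods=hash,hash

Selinger DP (subsets sized 1..n):
  {B}: scan cost=500, card=500
  {A}: scan cost=400, card=400
  {C}: scan cost=250, card=250
  {AB}: card=20000; try (A,hash)→8200, (B,merge)→9400, (A,merge)→9500, (B,hash)→9800, (B,nl_idx)→24000, (B,nl)→200400 …(+1); best=8200 via (A,hash)
  {BC}: card=12500; try (C,hash)→5000, (B,merge)→7500, (C,merge)→7750, (B,hash)→9500, (B,nl_idx)→15000, (C,nl_idx)→17000 …(+2); best=5000 via (C,hash)
  {AC}: card=20000; try (C,hash)→4800, (A,merge)→6500, (C,merge)→6650, (A,hash)→7700, (C,nl_idx)→23600, (A,nl)→100250 …(+1); best=4800 via (C,hash)
  {ABC}: card=100000; try (A,hash)→24700, (C,hash)→32200, (B,hash)→33800, (A,merge)→196500, (C,nl_idx)→268200, (B,nl_idx)→284800 …(+5); best=24700 via (A,hash)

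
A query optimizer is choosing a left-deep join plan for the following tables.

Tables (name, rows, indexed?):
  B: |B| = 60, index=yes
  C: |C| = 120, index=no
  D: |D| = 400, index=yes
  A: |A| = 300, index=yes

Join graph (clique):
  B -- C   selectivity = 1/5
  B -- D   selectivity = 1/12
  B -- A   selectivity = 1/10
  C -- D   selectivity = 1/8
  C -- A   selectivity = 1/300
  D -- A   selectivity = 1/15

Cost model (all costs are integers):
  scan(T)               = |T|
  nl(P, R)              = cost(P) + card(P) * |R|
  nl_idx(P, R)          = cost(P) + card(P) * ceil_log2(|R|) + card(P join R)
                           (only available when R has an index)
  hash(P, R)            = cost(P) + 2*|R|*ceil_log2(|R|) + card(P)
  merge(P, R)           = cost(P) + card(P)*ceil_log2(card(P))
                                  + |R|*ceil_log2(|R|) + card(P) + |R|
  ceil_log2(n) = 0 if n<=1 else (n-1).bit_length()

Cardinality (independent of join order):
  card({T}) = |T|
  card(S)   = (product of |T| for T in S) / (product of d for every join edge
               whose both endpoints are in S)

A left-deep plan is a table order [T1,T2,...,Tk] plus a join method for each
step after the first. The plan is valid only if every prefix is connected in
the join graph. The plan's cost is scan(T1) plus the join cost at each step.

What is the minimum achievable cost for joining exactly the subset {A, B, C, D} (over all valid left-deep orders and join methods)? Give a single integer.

Selinger DP over subsets of {A,B,C,D}:
  {B}: scan cost=60, card=60
  {C}: scan cost=120, card=120
  {D}: scan cost=400, card=400
  {A}: scan cost=300, card=300
  {BC}: card=1440; try (B,hash)→960, (C,merge)→1440, (B,merge)→1500, (C,hash)→1800, (B,nl_idx)→2280, (C,nl)→7260 …(+1); best=960 via (B,hash)
  {BD}: card=2000; try (B,hash)→1520, (D,nl_idx)→2600, (D,merge)→4480, (B,nl_idx)→4800, (B,merge)→4820, (D,hash)→7320 …(+2); best=1520 via (B,hash)
  {AB}: card=1800; try (B,hash)→1320, (A,nl_idx)→2400, (A,merge)→3480, (B,merge)→3720, (B,nl_idx)→3900, (A,hash)→5520 …(+2); best=1320 via (B,hash)
  {CD}: card=6000; try (C,hash)→2480, (D,merge)→5080, (C,merge)→5360, (D,nl_idx)→7200, (D,hash)→7440, (D,nl)→48120 …(+1); best=2480 via (C,hash)
  {AC}: card=120; try (A,nl_idx)→1320, (C,hash)→2280, (A,merge)→4080, (C,merge)→4260, (A,hash)→5640, (A,nl)→36120 …(+1); best=1320 via (A,nl_idx)
  {AD}: card=8000; try (A,hash)→6200, (D,merge)→7300, (A,merge)→7400, (D,hash)→7800, (D,nl_idx)→11000, (A,nl_idx)→12000 …(+2); best=6200 via (A,hash)
  {BCD}: card=6000; try (C,hash)→5200, (B,hash)→9200, (D,hash)→9600, (D,nl_idx)→19920, (D,merge)→22240, (C,merge)→26480 …(+5); best=5200 via (C,hash)
  {ABC}: card=144; try (B,hash)→2160, (B,nl_idx)→2184, (B,merge)→2700, (C,hash)→4800, (A,hash)→7800, (B,nl)→8520 …(+5); best=2160 via (B,hash)
  {ABD}: card=4000; try (A,hash)→8920, (D,hash)→10320, (B,hash)→14920, (D,nl_idx)→21520, (A,nl_idx)→23520, (D,merge)→26920 …(+6); best=8920 via (A,hash)
  {ACD}: card=400; try (D,nl_idx)→2800, (D,merge)→6280, (D,hash)→8640, (A,hash)→13880, (C,hash)→15880, (D,nl)→49320 …(+5); best=2800 via (D,nl_idx)
  {ABCD}: card=40; try (D,nl_idx)→3496, (B,hash)→3920, (B,nl_idx)→5240, (B,merge)→7220, (D,merge)→7456, (D,hash)→9504 …(+9); best=3496 via (D,nl_idx)

3496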